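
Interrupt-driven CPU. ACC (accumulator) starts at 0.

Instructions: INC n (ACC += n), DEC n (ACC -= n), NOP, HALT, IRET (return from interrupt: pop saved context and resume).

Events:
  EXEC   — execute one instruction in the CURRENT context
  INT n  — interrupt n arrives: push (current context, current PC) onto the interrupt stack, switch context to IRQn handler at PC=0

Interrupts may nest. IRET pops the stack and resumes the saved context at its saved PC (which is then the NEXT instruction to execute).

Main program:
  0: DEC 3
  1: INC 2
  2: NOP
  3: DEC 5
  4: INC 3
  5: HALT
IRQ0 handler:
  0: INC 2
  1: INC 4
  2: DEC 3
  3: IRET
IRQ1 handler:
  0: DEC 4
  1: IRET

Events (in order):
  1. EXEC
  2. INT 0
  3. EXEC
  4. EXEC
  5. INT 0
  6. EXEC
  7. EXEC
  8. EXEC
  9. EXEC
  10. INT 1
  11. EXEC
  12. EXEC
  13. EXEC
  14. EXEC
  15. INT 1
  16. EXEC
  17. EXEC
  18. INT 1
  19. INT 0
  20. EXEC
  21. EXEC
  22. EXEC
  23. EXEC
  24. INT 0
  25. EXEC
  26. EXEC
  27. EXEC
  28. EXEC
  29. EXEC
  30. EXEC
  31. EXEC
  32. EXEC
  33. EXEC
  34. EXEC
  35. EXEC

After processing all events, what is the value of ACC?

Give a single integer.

Event 1 (EXEC): [MAIN] PC=0: DEC 3 -> ACC=-3
Event 2 (INT 0): INT 0 arrives: push (MAIN, PC=1), enter IRQ0 at PC=0 (depth now 1)
Event 3 (EXEC): [IRQ0] PC=0: INC 2 -> ACC=-1
Event 4 (EXEC): [IRQ0] PC=1: INC 4 -> ACC=3
Event 5 (INT 0): INT 0 arrives: push (IRQ0, PC=2), enter IRQ0 at PC=0 (depth now 2)
Event 6 (EXEC): [IRQ0] PC=0: INC 2 -> ACC=5
Event 7 (EXEC): [IRQ0] PC=1: INC 4 -> ACC=9
Event 8 (EXEC): [IRQ0] PC=2: DEC 3 -> ACC=6
Event 9 (EXEC): [IRQ0] PC=3: IRET -> resume IRQ0 at PC=2 (depth now 1)
Event 10 (INT 1): INT 1 arrives: push (IRQ0, PC=2), enter IRQ1 at PC=0 (depth now 2)
Event 11 (EXEC): [IRQ1] PC=0: DEC 4 -> ACC=2
Event 12 (EXEC): [IRQ1] PC=1: IRET -> resume IRQ0 at PC=2 (depth now 1)
Event 13 (EXEC): [IRQ0] PC=2: DEC 3 -> ACC=-1
Event 14 (EXEC): [IRQ0] PC=3: IRET -> resume MAIN at PC=1 (depth now 0)
Event 15 (INT 1): INT 1 arrives: push (MAIN, PC=1), enter IRQ1 at PC=0 (depth now 1)
Event 16 (EXEC): [IRQ1] PC=0: DEC 4 -> ACC=-5
Event 17 (EXEC): [IRQ1] PC=1: IRET -> resume MAIN at PC=1 (depth now 0)
Event 18 (INT 1): INT 1 arrives: push (MAIN, PC=1), enter IRQ1 at PC=0 (depth now 1)
Event 19 (INT 0): INT 0 arrives: push (IRQ1, PC=0), enter IRQ0 at PC=0 (depth now 2)
Event 20 (EXEC): [IRQ0] PC=0: INC 2 -> ACC=-3
Event 21 (EXEC): [IRQ0] PC=1: INC 4 -> ACC=1
Event 22 (EXEC): [IRQ0] PC=2: DEC 3 -> ACC=-2
Event 23 (EXEC): [IRQ0] PC=3: IRET -> resume IRQ1 at PC=0 (depth now 1)
Event 24 (INT 0): INT 0 arrives: push (IRQ1, PC=0), enter IRQ0 at PC=0 (depth now 2)
Event 25 (EXEC): [IRQ0] PC=0: INC 2 -> ACC=0
Event 26 (EXEC): [IRQ0] PC=1: INC 4 -> ACC=4
Event 27 (EXEC): [IRQ0] PC=2: DEC 3 -> ACC=1
Event 28 (EXEC): [IRQ0] PC=3: IRET -> resume IRQ1 at PC=0 (depth now 1)
Event 29 (EXEC): [IRQ1] PC=0: DEC 4 -> ACC=-3
Event 30 (EXEC): [IRQ1] PC=1: IRET -> resume MAIN at PC=1 (depth now 0)
Event 31 (EXEC): [MAIN] PC=1: INC 2 -> ACC=-1
Event 32 (EXEC): [MAIN] PC=2: NOP
Event 33 (EXEC): [MAIN] PC=3: DEC 5 -> ACC=-6
Event 34 (EXEC): [MAIN] PC=4: INC 3 -> ACC=-3
Event 35 (EXEC): [MAIN] PC=5: HALT

Answer: -3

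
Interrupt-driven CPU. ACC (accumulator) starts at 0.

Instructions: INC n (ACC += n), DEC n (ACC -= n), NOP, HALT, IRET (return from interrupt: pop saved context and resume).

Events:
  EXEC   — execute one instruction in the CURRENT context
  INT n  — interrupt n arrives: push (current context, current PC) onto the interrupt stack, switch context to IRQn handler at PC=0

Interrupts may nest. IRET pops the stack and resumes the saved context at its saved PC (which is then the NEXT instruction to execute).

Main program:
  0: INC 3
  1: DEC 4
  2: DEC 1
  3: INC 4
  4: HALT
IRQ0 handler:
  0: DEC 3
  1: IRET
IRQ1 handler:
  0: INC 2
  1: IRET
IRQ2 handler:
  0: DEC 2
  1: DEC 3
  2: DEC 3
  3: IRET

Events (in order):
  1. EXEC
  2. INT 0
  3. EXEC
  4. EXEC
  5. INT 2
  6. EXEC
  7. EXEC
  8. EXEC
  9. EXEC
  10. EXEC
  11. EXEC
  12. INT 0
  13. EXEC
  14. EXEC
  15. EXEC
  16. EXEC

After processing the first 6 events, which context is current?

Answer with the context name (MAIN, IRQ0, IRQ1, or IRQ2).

Event 1 (EXEC): [MAIN] PC=0: INC 3 -> ACC=3
Event 2 (INT 0): INT 0 arrives: push (MAIN, PC=1), enter IRQ0 at PC=0 (depth now 1)
Event 3 (EXEC): [IRQ0] PC=0: DEC 3 -> ACC=0
Event 4 (EXEC): [IRQ0] PC=1: IRET -> resume MAIN at PC=1 (depth now 0)
Event 5 (INT 2): INT 2 arrives: push (MAIN, PC=1), enter IRQ2 at PC=0 (depth now 1)
Event 6 (EXEC): [IRQ2] PC=0: DEC 2 -> ACC=-2

Answer: IRQ2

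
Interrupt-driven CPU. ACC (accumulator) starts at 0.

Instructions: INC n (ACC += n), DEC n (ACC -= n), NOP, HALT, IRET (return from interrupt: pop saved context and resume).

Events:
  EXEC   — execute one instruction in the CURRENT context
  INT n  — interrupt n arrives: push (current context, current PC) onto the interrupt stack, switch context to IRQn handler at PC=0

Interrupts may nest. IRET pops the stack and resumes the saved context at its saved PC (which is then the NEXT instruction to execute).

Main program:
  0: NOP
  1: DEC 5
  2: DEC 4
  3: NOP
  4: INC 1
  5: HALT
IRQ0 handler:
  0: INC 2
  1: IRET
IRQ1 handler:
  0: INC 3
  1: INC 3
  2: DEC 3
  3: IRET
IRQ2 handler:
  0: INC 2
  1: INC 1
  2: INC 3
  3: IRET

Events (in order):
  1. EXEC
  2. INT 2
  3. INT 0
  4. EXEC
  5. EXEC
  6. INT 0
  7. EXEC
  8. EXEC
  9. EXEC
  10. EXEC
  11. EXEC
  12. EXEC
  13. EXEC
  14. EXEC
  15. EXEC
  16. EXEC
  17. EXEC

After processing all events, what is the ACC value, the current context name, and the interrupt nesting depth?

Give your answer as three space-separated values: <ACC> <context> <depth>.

Answer: 2 MAIN 0

Derivation:
Event 1 (EXEC): [MAIN] PC=0: NOP
Event 2 (INT 2): INT 2 arrives: push (MAIN, PC=1), enter IRQ2 at PC=0 (depth now 1)
Event 3 (INT 0): INT 0 arrives: push (IRQ2, PC=0), enter IRQ0 at PC=0 (depth now 2)
Event 4 (EXEC): [IRQ0] PC=0: INC 2 -> ACC=2
Event 5 (EXEC): [IRQ0] PC=1: IRET -> resume IRQ2 at PC=0 (depth now 1)
Event 6 (INT 0): INT 0 arrives: push (IRQ2, PC=0), enter IRQ0 at PC=0 (depth now 2)
Event 7 (EXEC): [IRQ0] PC=0: INC 2 -> ACC=4
Event 8 (EXEC): [IRQ0] PC=1: IRET -> resume IRQ2 at PC=0 (depth now 1)
Event 9 (EXEC): [IRQ2] PC=0: INC 2 -> ACC=6
Event 10 (EXEC): [IRQ2] PC=1: INC 1 -> ACC=7
Event 11 (EXEC): [IRQ2] PC=2: INC 3 -> ACC=10
Event 12 (EXEC): [IRQ2] PC=3: IRET -> resume MAIN at PC=1 (depth now 0)
Event 13 (EXEC): [MAIN] PC=1: DEC 5 -> ACC=5
Event 14 (EXEC): [MAIN] PC=2: DEC 4 -> ACC=1
Event 15 (EXEC): [MAIN] PC=3: NOP
Event 16 (EXEC): [MAIN] PC=4: INC 1 -> ACC=2
Event 17 (EXEC): [MAIN] PC=5: HALT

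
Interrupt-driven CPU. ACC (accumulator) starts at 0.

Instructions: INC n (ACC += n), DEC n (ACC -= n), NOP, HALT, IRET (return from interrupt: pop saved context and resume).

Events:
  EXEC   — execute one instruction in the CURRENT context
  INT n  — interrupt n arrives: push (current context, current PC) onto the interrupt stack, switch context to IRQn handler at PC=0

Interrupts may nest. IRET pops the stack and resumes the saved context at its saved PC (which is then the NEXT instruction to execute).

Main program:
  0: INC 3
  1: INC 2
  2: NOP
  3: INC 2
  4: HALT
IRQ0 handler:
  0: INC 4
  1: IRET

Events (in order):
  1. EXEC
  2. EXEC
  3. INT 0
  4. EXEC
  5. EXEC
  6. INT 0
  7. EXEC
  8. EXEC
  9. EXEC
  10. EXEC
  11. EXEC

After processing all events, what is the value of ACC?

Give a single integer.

Event 1 (EXEC): [MAIN] PC=0: INC 3 -> ACC=3
Event 2 (EXEC): [MAIN] PC=1: INC 2 -> ACC=5
Event 3 (INT 0): INT 0 arrives: push (MAIN, PC=2), enter IRQ0 at PC=0 (depth now 1)
Event 4 (EXEC): [IRQ0] PC=0: INC 4 -> ACC=9
Event 5 (EXEC): [IRQ0] PC=1: IRET -> resume MAIN at PC=2 (depth now 0)
Event 6 (INT 0): INT 0 arrives: push (MAIN, PC=2), enter IRQ0 at PC=0 (depth now 1)
Event 7 (EXEC): [IRQ0] PC=0: INC 4 -> ACC=13
Event 8 (EXEC): [IRQ0] PC=1: IRET -> resume MAIN at PC=2 (depth now 0)
Event 9 (EXEC): [MAIN] PC=2: NOP
Event 10 (EXEC): [MAIN] PC=3: INC 2 -> ACC=15
Event 11 (EXEC): [MAIN] PC=4: HALT

Answer: 15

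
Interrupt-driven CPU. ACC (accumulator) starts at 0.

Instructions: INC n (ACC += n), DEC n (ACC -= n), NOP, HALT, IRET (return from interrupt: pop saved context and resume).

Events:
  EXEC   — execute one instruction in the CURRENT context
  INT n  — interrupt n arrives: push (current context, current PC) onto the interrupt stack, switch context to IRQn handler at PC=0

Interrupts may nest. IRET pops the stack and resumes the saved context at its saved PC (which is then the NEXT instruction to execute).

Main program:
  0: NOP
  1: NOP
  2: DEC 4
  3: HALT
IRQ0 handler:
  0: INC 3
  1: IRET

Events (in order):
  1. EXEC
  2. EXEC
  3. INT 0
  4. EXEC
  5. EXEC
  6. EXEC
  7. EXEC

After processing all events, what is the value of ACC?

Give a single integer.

Answer: -1

Derivation:
Event 1 (EXEC): [MAIN] PC=0: NOP
Event 2 (EXEC): [MAIN] PC=1: NOP
Event 3 (INT 0): INT 0 arrives: push (MAIN, PC=2), enter IRQ0 at PC=0 (depth now 1)
Event 4 (EXEC): [IRQ0] PC=0: INC 3 -> ACC=3
Event 5 (EXEC): [IRQ0] PC=1: IRET -> resume MAIN at PC=2 (depth now 0)
Event 6 (EXEC): [MAIN] PC=2: DEC 4 -> ACC=-1
Event 7 (EXEC): [MAIN] PC=3: HALT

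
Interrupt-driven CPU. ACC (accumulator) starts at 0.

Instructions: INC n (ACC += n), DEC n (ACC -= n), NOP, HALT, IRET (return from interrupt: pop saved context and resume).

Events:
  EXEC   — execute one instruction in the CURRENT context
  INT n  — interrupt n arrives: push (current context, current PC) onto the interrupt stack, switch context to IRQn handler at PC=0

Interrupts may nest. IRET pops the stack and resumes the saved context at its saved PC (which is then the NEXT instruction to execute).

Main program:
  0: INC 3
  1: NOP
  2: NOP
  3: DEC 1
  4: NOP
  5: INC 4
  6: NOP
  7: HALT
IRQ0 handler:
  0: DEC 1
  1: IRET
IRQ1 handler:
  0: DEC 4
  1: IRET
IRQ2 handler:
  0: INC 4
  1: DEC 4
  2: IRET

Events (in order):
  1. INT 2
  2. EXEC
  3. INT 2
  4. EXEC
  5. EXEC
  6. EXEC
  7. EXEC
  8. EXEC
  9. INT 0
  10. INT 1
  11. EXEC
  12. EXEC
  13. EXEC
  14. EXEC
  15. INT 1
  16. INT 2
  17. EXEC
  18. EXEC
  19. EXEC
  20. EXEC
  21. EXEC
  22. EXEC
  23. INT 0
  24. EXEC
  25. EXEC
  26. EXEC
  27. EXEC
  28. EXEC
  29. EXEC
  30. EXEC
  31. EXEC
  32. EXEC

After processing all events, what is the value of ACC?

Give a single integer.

Event 1 (INT 2): INT 2 arrives: push (MAIN, PC=0), enter IRQ2 at PC=0 (depth now 1)
Event 2 (EXEC): [IRQ2] PC=0: INC 4 -> ACC=4
Event 3 (INT 2): INT 2 arrives: push (IRQ2, PC=1), enter IRQ2 at PC=0 (depth now 2)
Event 4 (EXEC): [IRQ2] PC=0: INC 4 -> ACC=8
Event 5 (EXEC): [IRQ2] PC=1: DEC 4 -> ACC=4
Event 6 (EXEC): [IRQ2] PC=2: IRET -> resume IRQ2 at PC=1 (depth now 1)
Event 7 (EXEC): [IRQ2] PC=1: DEC 4 -> ACC=0
Event 8 (EXEC): [IRQ2] PC=2: IRET -> resume MAIN at PC=0 (depth now 0)
Event 9 (INT 0): INT 0 arrives: push (MAIN, PC=0), enter IRQ0 at PC=0 (depth now 1)
Event 10 (INT 1): INT 1 arrives: push (IRQ0, PC=0), enter IRQ1 at PC=0 (depth now 2)
Event 11 (EXEC): [IRQ1] PC=0: DEC 4 -> ACC=-4
Event 12 (EXEC): [IRQ1] PC=1: IRET -> resume IRQ0 at PC=0 (depth now 1)
Event 13 (EXEC): [IRQ0] PC=0: DEC 1 -> ACC=-5
Event 14 (EXEC): [IRQ0] PC=1: IRET -> resume MAIN at PC=0 (depth now 0)
Event 15 (INT 1): INT 1 arrives: push (MAIN, PC=0), enter IRQ1 at PC=0 (depth now 1)
Event 16 (INT 2): INT 2 arrives: push (IRQ1, PC=0), enter IRQ2 at PC=0 (depth now 2)
Event 17 (EXEC): [IRQ2] PC=0: INC 4 -> ACC=-1
Event 18 (EXEC): [IRQ2] PC=1: DEC 4 -> ACC=-5
Event 19 (EXEC): [IRQ2] PC=2: IRET -> resume IRQ1 at PC=0 (depth now 1)
Event 20 (EXEC): [IRQ1] PC=0: DEC 4 -> ACC=-9
Event 21 (EXEC): [IRQ1] PC=1: IRET -> resume MAIN at PC=0 (depth now 0)
Event 22 (EXEC): [MAIN] PC=0: INC 3 -> ACC=-6
Event 23 (INT 0): INT 0 arrives: push (MAIN, PC=1), enter IRQ0 at PC=0 (depth now 1)
Event 24 (EXEC): [IRQ0] PC=0: DEC 1 -> ACC=-7
Event 25 (EXEC): [IRQ0] PC=1: IRET -> resume MAIN at PC=1 (depth now 0)
Event 26 (EXEC): [MAIN] PC=1: NOP
Event 27 (EXEC): [MAIN] PC=2: NOP
Event 28 (EXEC): [MAIN] PC=3: DEC 1 -> ACC=-8
Event 29 (EXEC): [MAIN] PC=4: NOP
Event 30 (EXEC): [MAIN] PC=5: INC 4 -> ACC=-4
Event 31 (EXEC): [MAIN] PC=6: NOP
Event 32 (EXEC): [MAIN] PC=7: HALT

Answer: -4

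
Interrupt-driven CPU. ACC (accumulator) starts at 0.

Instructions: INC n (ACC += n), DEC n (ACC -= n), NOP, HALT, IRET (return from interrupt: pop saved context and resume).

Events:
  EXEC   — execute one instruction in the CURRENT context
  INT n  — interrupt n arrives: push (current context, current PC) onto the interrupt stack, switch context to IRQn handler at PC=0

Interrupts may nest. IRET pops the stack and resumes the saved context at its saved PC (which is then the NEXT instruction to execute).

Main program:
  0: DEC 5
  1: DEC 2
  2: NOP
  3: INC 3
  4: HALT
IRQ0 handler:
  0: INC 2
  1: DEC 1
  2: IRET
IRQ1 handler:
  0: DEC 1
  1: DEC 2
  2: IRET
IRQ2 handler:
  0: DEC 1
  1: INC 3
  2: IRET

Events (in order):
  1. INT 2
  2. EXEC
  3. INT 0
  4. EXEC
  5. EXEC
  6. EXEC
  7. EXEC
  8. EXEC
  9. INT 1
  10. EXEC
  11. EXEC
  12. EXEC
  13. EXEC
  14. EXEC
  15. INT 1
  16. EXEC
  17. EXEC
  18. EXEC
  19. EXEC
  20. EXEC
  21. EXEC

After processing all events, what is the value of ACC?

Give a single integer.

Answer: -7

Derivation:
Event 1 (INT 2): INT 2 arrives: push (MAIN, PC=0), enter IRQ2 at PC=0 (depth now 1)
Event 2 (EXEC): [IRQ2] PC=0: DEC 1 -> ACC=-1
Event 3 (INT 0): INT 0 arrives: push (IRQ2, PC=1), enter IRQ0 at PC=0 (depth now 2)
Event 4 (EXEC): [IRQ0] PC=0: INC 2 -> ACC=1
Event 5 (EXEC): [IRQ0] PC=1: DEC 1 -> ACC=0
Event 6 (EXEC): [IRQ0] PC=2: IRET -> resume IRQ2 at PC=1 (depth now 1)
Event 7 (EXEC): [IRQ2] PC=1: INC 3 -> ACC=3
Event 8 (EXEC): [IRQ2] PC=2: IRET -> resume MAIN at PC=0 (depth now 0)
Event 9 (INT 1): INT 1 arrives: push (MAIN, PC=0), enter IRQ1 at PC=0 (depth now 1)
Event 10 (EXEC): [IRQ1] PC=0: DEC 1 -> ACC=2
Event 11 (EXEC): [IRQ1] PC=1: DEC 2 -> ACC=0
Event 12 (EXEC): [IRQ1] PC=2: IRET -> resume MAIN at PC=0 (depth now 0)
Event 13 (EXEC): [MAIN] PC=0: DEC 5 -> ACC=-5
Event 14 (EXEC): [MAIN] PC=1: DEC 2 -> ACC=-7
Event 15 (INT 1): INT 1 arrives: push (MAIN, PC=2), enter IRQ1 at PC=0 (depth now 1)
Event 16 (EXEC): [IRQ1] PC=0: DEC 1 -> ACC=-8
Event 17 (EXEC): [IRQ1] PC=1: DEC 2 -> ACC=-10
Event 18 (EXEC): [IRQ1] PC=2: IRET -> resume MAIN at PC=2 (depth now 0)
Event 19 (EXEC): [MAIN] PC=2: NOP
Event 20 (EXEC): [MAIN] PC=3: INC 3 -> ACC=-7
Event 21 (EXEC): [MAIN] PC=4: HALT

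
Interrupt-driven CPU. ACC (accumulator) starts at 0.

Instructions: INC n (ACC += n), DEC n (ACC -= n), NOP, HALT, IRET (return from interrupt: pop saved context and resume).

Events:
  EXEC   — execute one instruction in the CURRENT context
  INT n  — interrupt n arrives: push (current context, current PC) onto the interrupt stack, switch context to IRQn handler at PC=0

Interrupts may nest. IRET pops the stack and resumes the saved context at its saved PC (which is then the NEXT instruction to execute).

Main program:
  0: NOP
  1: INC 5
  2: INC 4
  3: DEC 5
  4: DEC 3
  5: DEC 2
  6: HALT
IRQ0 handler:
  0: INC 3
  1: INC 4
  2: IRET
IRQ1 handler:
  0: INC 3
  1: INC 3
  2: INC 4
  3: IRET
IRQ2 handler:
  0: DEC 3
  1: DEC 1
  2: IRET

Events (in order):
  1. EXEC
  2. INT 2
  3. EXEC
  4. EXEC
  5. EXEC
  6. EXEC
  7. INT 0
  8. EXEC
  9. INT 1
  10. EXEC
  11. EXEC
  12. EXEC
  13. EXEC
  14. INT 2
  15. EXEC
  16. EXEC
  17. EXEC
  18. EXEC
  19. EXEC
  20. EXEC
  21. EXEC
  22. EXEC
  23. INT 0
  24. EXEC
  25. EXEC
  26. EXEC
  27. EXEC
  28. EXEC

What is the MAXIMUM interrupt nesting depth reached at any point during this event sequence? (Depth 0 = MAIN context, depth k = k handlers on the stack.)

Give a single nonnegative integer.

Answer: 2

Derivation:
Event 1 (EXEC): [MAIN] PC=0: NOP [depth=0]
Event 2 (INT 2): INT 2 arrives: push (MAIN, PC=1), enter IRQ2 at PC=0 (depth now 1) [depth=1]
Event 3 (EXEC): [IRQ2] PC=0: DEC 3 -> ACC=-3 [depth=1]
Event 4 (EXEC): [IRQ2] PC=1: DEC 1 -> ACC=-4 [depth=1]
Event 5 (EXEC): [IRQ2] PC=2: IRET -> resume MAIN at PC=1 (depth now 0) [depth=0]
Event 6 (EXEC): [MAIN] PC=1: INC 5 -> ACC=1 [depth=0]
Event 7 (INT 0): INT 0 arrives: push (MAIN, PC=2), enter IRQ0 at PC=0 (depth now 1) [depth=1]
Event 8 (EXEC): [IRQ0] PC=0: INC 3 -> ACC=4 [depth=1]
Event 9 (INT 1): INT 1 arrives: push (IRQ0, PC=1), enter IRQ1 at PC=0 (depth now 2) [depth=2]
Event 10 (EXEC): [IRQ1] PC=0: INC 3 -> ACC=7 [depth=2]
Event 11 (EXEC): [IRQ1] PC=1: INC 3 -> ACC=10 [depth=2]
Event 12 (EXEC): [IRQ1] PC=2: INC 4 -> ACC=14 [depth=2]
Event 13 (EXEC): [IRQ1] PC=3: IRET -> resume IRQ0 at PC=1 (depth now 1) [depth=1]
Event 14 (INT 2): INT 2 arrives: push (IRQ0, PC=1), enter IRQ2 at PC=0 (depth now 2) [depth=2]
Event 15 (EXEC): [IRQ2] PC=0: DEC 3 -> ACC=11 [depth=2]
Event 16 (EXEC): [IRQ2] PC=1: DEC 1 -> ACC=10 [depth=2]
Event 17 (EXEC): [IRQ2] PC=2: IRET -> resume IRQ0 at PC=1 (depth now 1) [depth=1]
Event 18 (EXEC): [IRQ0] PC=1: INC 4 -> ACC=14 [depth=1]
Event 19 (EXEC): [IRQ0] PC=2: IRET -> resume MAIN at PC=2 (depth now 0) [depth=0]
Event 20 (EXEC): [MAIN] PC=2: INC 4 -> ACC=18 [depth=0]
Event 21 (EXEC): [MAIN] PC=3: DEC 5 -> ACC=13 [depth=0]
Event 22 (EXEC): [MAIN] PC=4: DEC 3 -> ACC=10 [depth=0]
Event 23 (INT 0): INT 0 arrives: push (MAIN, PC=5), enter IRQ0 at PC=0 (depth now 1) [depth=1]
Event 24 (EXEC): [IRQ0] PC=0: INC 3 -> ACC=13 [depth=1]
Event 25 (EXEC): [IRQ0] PC=1: INC 4 -> ACC=17 [depth=1]
Event 26 (EXEC): [IRQ0] PC=2: IRET -> resume MAIN at PC=5 (depth now 0) [depth=0]
Event 27 (EXEC): [MAIN] PC=5: DEC 2 -> ACC=15 [depth=0]
Event 28 (EXEC): [MAIN] PC=6: HALT [depth=0]
Max depth observed: 2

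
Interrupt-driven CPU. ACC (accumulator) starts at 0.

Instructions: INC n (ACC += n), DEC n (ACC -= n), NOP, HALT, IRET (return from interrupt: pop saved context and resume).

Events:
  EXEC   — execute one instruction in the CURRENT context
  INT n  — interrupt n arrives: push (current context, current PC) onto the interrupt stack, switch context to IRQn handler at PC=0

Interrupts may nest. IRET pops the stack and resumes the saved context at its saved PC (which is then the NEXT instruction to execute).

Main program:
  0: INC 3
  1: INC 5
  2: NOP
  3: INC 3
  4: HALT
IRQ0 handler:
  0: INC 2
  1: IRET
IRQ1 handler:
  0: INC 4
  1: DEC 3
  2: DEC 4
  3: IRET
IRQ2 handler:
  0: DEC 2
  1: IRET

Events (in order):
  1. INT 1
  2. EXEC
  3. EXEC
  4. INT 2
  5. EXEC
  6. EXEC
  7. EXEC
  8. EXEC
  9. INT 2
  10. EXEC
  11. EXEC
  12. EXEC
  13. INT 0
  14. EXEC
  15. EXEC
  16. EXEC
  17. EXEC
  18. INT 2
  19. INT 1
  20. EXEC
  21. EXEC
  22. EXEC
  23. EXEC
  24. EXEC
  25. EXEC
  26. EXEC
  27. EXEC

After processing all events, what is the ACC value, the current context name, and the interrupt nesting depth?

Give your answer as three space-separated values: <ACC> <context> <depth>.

Answer: 1 MAIN 0

Derivation:
Event 1 (INT 1): INT 1 arrives: push (MAIN, PC=0), enter IRQ1 at PC=0 (depth now 1)
Event 2 (EXEC): [IRQ1] PC=0: INC 4 -> ACC=4
Event 3 (EXEC): [IRQ1] PC=1: DEC 3 -> ACC=1
Event 4 (INT 2): INT 2 arrives: push (IRQ1, PC=2), enter IRQ2 at PC=0 (depth now 2)
Event 5 (EXEC): [IRQ2] PC=0: DEC 2 -> ACC=-1
Event 6 (EXEC): [IRQ2] PC=1: IRET -> resume IRQ1 at PC=2 (depth now 1)
Event 7 (EXEC): [IRQ1] PC=2: DEC 4 -> ACC=-5
Event 8 (EXEC): [IRQ1] PC=3: IRET -> resume MAIN at PC=0 (depth now 0)
Event 9 (INT 2): INT 2 arrives: push (MAIN, PC=0), enter IRQ2 at PC=0 (depth now 1)
Event 10 (EXEC): [IRQ2] PC=0: DEC 2 -> ACC=-7
Event 11 (EXEC): [IRQ2] PC=1: IRET -> resume MAIN at PC=0 (depth now 0)
Event 12 (EXEC): [MAIN] PC=0: INC 3 -> ACC=-4
Event 13 (INT 0): INT 0 arrives: push (MAIN, PC=1), enter IRQ0 at PC=0 (depth now 1)
Event 14 (EXEC): [IRQ0] PC=0: INC 2 -> ACC=-2
Event 15 (EXEC): [IRQ0] PC=1: IRET -> resume MAIN at PC=1 (depth now 0)
Event 16 (EXEC): [MAIN] PC=1: INC 5 -> ACC=3
Event 17 (EXEC): [MAIN] PC=2: NOP
Event 18 (INT 2): INT 2 arrives: push (MAIN, PC=3), enter IRQ2 at PC=0 (depth now 1)
Event 19 (INT 1): INT 1 arrives: push (IRQ2, PC=0), enter IRQ1 at PC=0 (depth now 2)
Event 20 (EXEC): [IRQ1] PC=0: INC 4 -> ACC=7
Event 21 (EXEC): [IRQ1] PC=1: DEC 3 -> ACC=4
Event 22 (EXEC): [IRQ1] PC=2: DEC 4 -> ACC=0
Event 23 (EXEC): [IRQ1] PC=3: IRET -> resume IRQ2 at PC=0 (depth now 1)
Event 24 (EXEC): [IRQ2] PC=0: DEC 2 -> ACC=-2
Event 25 (EXEC): [IRQ2] PC=1: IRET -> resume MAIN at PC=3 (depth now 0)
Event 26 (EXEC): [MAIN] PC=3: INC 3 -> ACC=1
Event 27 (EXEC): [MAIN] PC=4: HALT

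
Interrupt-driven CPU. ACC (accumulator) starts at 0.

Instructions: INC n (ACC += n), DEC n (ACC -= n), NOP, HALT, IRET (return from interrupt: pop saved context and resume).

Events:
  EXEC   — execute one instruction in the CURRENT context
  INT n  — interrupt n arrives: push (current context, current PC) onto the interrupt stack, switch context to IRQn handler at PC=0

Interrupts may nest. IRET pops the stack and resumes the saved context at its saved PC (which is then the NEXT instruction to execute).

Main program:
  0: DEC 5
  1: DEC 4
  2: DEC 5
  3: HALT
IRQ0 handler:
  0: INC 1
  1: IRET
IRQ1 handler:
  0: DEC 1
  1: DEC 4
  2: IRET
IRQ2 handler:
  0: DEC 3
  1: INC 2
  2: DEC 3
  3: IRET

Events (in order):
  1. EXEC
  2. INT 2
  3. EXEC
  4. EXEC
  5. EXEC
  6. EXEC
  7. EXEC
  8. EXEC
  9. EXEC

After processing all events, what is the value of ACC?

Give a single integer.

Answer: -18

Derivation:
Event 1 (EXEC): [MAIN] PC=0: DEC 5 -> ACC=-5
Event 2 (INT 2): INT 2 arrives: push (MAIN, PC=1), enter IRQ2 at PC=0 (depth now 1)
Event 3 (EXEC): [IRQ2] PC=0: DEC 3 -> ACC=-8
Event 4 (EXEC): [IRQ2] PC=1: INC 2 -> ACC=-6
Event 5 (EXEC): [IRQ2] PC=2: DEC 3 -> ACC=-9
Event 6 (EXEC): [IRQ2] PC=3: IRET -> resume MAIN at PC=1 (depth now 0)
Event 7 (EXEC): [MAIN] PC=1: DEC 4 -> ACC=-13
Event 8 (EXEC): [MAIN] PC=2: DEC 5 -> ACC=-18
Event 9 (EXEC): [MAIN] PC=3: HALT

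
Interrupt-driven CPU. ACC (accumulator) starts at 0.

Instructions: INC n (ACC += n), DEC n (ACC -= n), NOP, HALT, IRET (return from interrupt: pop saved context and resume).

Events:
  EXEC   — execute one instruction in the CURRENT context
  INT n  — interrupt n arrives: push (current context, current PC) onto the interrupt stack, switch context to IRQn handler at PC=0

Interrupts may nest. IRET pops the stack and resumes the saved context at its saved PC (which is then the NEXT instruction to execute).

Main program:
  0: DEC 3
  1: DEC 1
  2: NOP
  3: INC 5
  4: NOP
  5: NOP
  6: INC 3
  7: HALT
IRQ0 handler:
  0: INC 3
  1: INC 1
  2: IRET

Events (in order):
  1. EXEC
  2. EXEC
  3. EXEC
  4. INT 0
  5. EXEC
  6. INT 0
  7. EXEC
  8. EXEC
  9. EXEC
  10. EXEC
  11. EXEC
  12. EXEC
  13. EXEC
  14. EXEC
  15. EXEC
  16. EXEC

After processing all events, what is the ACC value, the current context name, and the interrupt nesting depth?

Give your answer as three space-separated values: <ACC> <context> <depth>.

Event 1 (EXEC): [MAIN] PC=0: DEC 3 -> ACC=-3
Event 2 (EXEC): [MAIN] PC=1: DEC 1 -> ACC=-4
Event 3 (EXEC): [MAIN] PC=2: NOP
Event 4 (INT 0): INT 0 arrives: push (MAIN, PC=3), enter IRQ0 at PC=0 (depth now 1)
Event 5 (EXEC): [IRQ0] PC=0: INC 3 -> ACC=-1
Event 6 (INT 0): INT 0 arrives: push (IRQ0, PC=1), enter IRQ0 at PC=0 (depth now 2)
Event 7 (EXEC): [IRQ0] PC=0: INC 3 -> ACC=2
Event 8 (EXEC): [IRQ0] PC=1: INC 1 -> ACC=3
Event 9 (EXEC): [IRQ0] PC=2: IRET -> resume IRQ0 at PC=1 (depth now 1)
Event 10 (EXEC): [IRQ0] PC=1: INC 1 -> ACC=4
Event 11 (EXEC): [IRQ0] PC=2: IRET -> resume MAIN at PC=3 (depth now 0)
Event 12 (EXEC): [MAIN] PC=3: INC 5 -> ACC=9
Event 13 (EXEC): [MAIN] PC=4: NOP
Event 14 (EXEC): [MAIN] PC=5: NOP
Event 15 (EXEC): [MAIN] PC=6: INC 3 -> ACC=12
Event 16 (EXEC): [MAIN] PC=7: HALT

Answer: 12 MAIN 0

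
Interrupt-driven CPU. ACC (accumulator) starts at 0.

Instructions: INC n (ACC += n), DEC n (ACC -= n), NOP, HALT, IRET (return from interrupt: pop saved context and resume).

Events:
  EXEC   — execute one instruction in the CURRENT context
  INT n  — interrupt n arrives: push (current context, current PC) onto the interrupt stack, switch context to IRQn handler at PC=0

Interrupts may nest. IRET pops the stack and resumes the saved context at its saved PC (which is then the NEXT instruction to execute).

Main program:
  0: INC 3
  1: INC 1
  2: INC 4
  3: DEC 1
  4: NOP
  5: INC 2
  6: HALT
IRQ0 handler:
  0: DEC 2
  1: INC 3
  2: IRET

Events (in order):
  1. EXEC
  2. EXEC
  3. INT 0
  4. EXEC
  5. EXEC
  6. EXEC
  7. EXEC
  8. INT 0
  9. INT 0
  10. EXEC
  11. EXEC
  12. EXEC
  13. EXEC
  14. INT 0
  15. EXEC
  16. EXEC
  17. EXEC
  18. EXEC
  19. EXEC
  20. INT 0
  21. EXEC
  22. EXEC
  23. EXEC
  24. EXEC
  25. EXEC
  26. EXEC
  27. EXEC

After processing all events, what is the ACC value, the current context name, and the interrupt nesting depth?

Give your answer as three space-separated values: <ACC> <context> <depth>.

Answer: 14 MAIN 0

Derivation:
Event 1 (EXEC): [MAIN] PC=0: INC 3 -> ACC=3
Event 2 (EXEC): [MAIN] PC=1: INC 1 -> ACC=4
Event 3 (INT 0): INT 0 arrives: push (MAIN, PC=2), enter IRQ0 at PC=0 (depth now 1)
Event 4 (EXEC): [IRQ0] PC=0: DEC 2 -> ACC=2
Event 5 (EXEC): [IRQ0] PC=1: INC 3 -> ACC=5
Event 6 (EXEC): [IRQ0] PC=2: IRET -> resume MAIN at PC=2 (depth now 0)
Event 7 (EXEC): [MAIN] PC=2: INC 4 -> ACC=9
Event 8 (INT 0): INT 0 arrives: push (MAIN, PC=3), enter IRQ0 at PC=0 (depth now 1)
Event 9 (INT 0): INT 0 arrives: push (IRQ0, PC=0), enter IRQ0 at PC=0 (depth now 2)
Event 10 (EXEC): [IRQ0] PC=0: DEC 2 -> ACC=7
Event 11 (EXEC): [IRQ0] PC=1: INC 3 -> ACC=10
Event 12 (EXEC): [IRQ0] PC=2: IRET -> resume IRQ0 at PC=0 (depth now 1)
Event 13 (EXEC): [IRQ0] PC=0: DEC 2 -> ACC=8
Event 14 (INT 0): INT 0 arrives: push (IRQ0, PC=1), enter IRQ0 at PC=0 (depth now 2)
Event 15 (EXEC): [IRQ0] PC=0: DEC 2 -> ACC=6
Event 16 (EXEC): [IRQ0] PC=1: INC 3 -> ACC=9
Event 17 (EXEC): [IRQ0] PC=2: IRET -> resume IRQ0 at PC=1 (depth now 1)
Event 18 (EXEC): [IRQ0] PC=1: INC 3 -> ACC=12
Event 19 (EXEC): [IRQ0] PC=2: IRET -> resume MAIN at PC=3 (depth now 0)
Event 20 (INT 0): INT 0 arrives: push (MAIN, PC=3), enter IRQ0 at PC=0 (depth now 1)
Event 21 (EXEC): [IRQ0] PC=0: DEC 2 -> ACC=10
Event 22 (EXEC): [IRQ0] PC=1: INC 3 -> ACC=13
Event 23 (EXEC): [IRQ0] PC=2: IRET -> resume MAIN at PC=3 (depth now 0)
Event 24 (EXEC): [MAIN] PC=3: DEC 1 -> ACC=12
Event 25 (EXEC): [MAIN] PC=4: NOP
Event 26 (EXEC): [MAIN] PC=5: INC 2 -> ACC=14
Event 27 (EXEC): [MAIN] PC=6: HALT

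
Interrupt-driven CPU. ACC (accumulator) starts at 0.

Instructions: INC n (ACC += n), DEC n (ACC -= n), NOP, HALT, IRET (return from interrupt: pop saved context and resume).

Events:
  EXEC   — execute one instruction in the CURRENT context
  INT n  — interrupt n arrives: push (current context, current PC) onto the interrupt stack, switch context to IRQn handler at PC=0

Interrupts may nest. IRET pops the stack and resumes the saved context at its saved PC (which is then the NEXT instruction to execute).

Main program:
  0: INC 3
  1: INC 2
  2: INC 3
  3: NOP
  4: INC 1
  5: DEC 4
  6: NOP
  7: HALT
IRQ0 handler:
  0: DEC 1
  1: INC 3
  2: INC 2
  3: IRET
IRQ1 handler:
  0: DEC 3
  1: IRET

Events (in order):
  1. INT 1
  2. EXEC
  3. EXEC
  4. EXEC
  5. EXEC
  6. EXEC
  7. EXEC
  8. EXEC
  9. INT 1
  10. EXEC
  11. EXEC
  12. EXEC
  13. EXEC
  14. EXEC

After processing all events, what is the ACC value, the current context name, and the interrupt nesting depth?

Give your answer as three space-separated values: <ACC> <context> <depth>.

Answer: -1 MAIN 0

Derivation:
Event 1 (INT 1): INT 1 arrives: push (MAIN, PC=0), enter IRQ1 at PC=0 (depth now 1)
Event 2 (EXEC): [IRQ1] PC=0: DEC 3 -> ACC=-3
Event 3 (EXEC): [IRQ1] PC=1: IRET -> resume MAIN at PC=0 (depth now 0)
Event 4 (EXEC): [MAIN] PC=0: INC 3 -> ACC=0
Event 5 (EXEC): [MAIN] PC=1: INC 2 -> ACC=2
Event 6 (EXEC): [MAIN] PC=2: INC 3 -> ACC=5
Event 7 (EXEC): [MAIN] PC=3: NOP
Event 8 (EXEC): [MAIN] PC=4: INC 1 -> ACC=6
Event 9 (INT 1): INT 1 arrives: push (MAIN, PC=5), enter IRQ1 at PC=0 (depth now 1)
Event 10 (EXEC): [IRQ1] PC=0: DEC 3 -> ACC=3
Event 11 (EXEC): [IRQ1] PC=1: IRET -> resume MAIN at PC=5 (depth now 0)
Event 12 (EXEC): [MAIN] PC=5: DEC 4 -> ACC=-1
Event 13 (EXEC): [MAIN] PC=6: NOP
Event 14 (EXEC): [MAIN] PC=7: HALT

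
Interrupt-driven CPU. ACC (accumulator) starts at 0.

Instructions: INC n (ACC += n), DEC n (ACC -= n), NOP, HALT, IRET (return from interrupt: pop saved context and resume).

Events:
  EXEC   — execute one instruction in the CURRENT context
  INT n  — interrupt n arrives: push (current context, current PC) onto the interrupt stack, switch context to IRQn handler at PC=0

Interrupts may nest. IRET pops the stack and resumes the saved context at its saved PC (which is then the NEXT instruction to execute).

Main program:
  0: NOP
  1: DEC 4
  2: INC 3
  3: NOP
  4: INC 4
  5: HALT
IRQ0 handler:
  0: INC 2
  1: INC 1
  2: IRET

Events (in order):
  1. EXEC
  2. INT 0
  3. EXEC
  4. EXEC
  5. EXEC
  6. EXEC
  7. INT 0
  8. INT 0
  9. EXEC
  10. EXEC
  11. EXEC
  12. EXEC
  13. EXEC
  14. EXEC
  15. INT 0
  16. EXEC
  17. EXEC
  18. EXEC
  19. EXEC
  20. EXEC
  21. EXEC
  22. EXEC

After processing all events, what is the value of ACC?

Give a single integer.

Event 1 (EXEC): [MAIN] PC=0: NOP
Event 2 (INT 0): INT 0 arrives: push (MAIN, PC=1), enter IRQ0 at PC=0 (depth now 1)
Event 3 (EXEC): [IRQ0] PC=0: INC 2 -> ACC=2
Event 4 (EXEC): [IRQ0] PC=1: INC 1 -> ACC=3
Event 5 (EXEC): [IRQ0] PC=2: IRET -> resume MAIN at PC=1 (depth now 0)
Event 6 (EXEC): [MAIN] PC=1: DEC 4 -> ACC=-1
Event 7 (INT 0): INT 0 arrives: push (MAIN, PC=2), enter IRQ0 at PC=0 (depth now 1)
Event 8 (INT 0): INT 0 arrives: push (IRQ0, PC=0), enter IRQ0 at PC=0 (depth now 2)
Event 9 (EXEC): [IRQ0] PC=0: INC 2 -> ACC=1
Event 10 (EXEC): [IRQ0] PC=1: INC 1 -> ACC=2
Event 11 (EXEC): [IRQ0] PC=2: IRET -> resume IRQ0 at PC=0 (depth now 1)
Event 12 (EXEC): [IRQ0] PC=0: INC 2 -> ACC=4
Event 13 (EXEC): [IRQ0] PC=1: INC 1 -> ACC=5
Event 14 (EXEC): [IRQ0] PC=2: IRET -> resume MAIN at PC=2 (depth now 0)
Event 15 (INT 0): INT 0 arrives: push (MAIN, PC=2), enter IRQ0 at PC=0 (depth now 1)
Event 16 (EXEC): [IRQ0] PC=0: INC 2 -> ACC=7
Event 17 (EXEC): [IRQ0] PC=1: INC 1 -> ACC=8
Event 18 (EXEC): [IRQ0] PC=2: IRET -> resume MAIN at PC=2 (depth now 0)
Event 19 (EXEC): [MAIN] PC=2: INC 3 -> ACC=11
Event 20 (EXEC): [MAIN] PC=3: NOP
Event 21 (EXEC): [MAIN] PC=4: INC 4 -> ACC=15
Event 22 (EXEC): [MAIN] PC=5: HALT

Answer: 15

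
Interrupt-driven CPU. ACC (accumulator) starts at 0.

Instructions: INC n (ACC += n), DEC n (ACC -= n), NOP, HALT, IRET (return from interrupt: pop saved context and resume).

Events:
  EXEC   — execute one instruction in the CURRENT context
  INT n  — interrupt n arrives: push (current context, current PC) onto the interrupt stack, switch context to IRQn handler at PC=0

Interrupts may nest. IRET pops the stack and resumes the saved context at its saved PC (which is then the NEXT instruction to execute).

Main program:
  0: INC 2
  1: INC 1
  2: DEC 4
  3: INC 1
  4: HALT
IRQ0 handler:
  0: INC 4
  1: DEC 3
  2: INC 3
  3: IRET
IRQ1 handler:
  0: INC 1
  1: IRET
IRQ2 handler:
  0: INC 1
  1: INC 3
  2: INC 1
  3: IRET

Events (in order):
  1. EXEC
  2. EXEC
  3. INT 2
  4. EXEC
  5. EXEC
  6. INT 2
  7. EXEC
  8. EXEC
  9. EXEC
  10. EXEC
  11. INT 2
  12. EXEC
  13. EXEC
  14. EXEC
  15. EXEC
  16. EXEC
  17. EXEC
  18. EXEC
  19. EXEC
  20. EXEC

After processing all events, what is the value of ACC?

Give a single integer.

Answer: 15

Derivation:
Event 1 (EXEC): [MAIN] PC=0: INC 2 -> ACC=2
Event 2 (EXEC): [MAIN] PC=1: INC 1 -> ACC=3
Event 3 (INT 2): INT 2 arrives: push (MAIN, PC=2), enter IRQ2 at PC=0 (depth now 1)
Event 4 (EXEC): [IRQ2] PC=0: INC 1 -> ACC=4
Event 5 (EXEC): [IRQ2] PC=1: INC 3 -> ACC=7
Event 6 (INT 2): INT 2 arrives: push (IRQ2, PC=2), enter IRQ2 at PC=0 (depth now 2)
Event 7 (EXEC): [IRQ2] PC=0: INC 1 -> ACC=8
Event 8 (EXEC): [IRQ2] PC=1: INC 3 -> ACC=11
Event 9 (EXEC): [IRQ2] PC=2: INC 1 -> ACC=12
Event 10 (EXEC): [IRQ2] PC=3: IRET -> resume IRQ2 at PC=2 (depth now 1)
Event 11 (INT 2): INT 2 arrives: push (IRQ2, PC=2), enter IRQ2 at PC=0 (depth now 2)
Event 12 (EXEC): [IRQ2] PC=0: INC 1 -> ACC=13
Event 13 (EXEC): [IRQ2] PC=1: INC 3 -> ACC=16
Event 14 (EXEC): [IRQ2] PC=2: INC 1 -> ACC=17
Event 15 (EXEC): [IRQ2] PC=3: IRET -> resume IRQ2 at PC=2 (depth now 1)
Event 16 (EXEC): [IRQ2] PC=2: INC 1 -> ACC=18
Event 17 (EXEC): [IRQ2] PC=3: IRET -> resume MAIN at PC=2 (depth now 0)
Event 18 (EXEC): [MAIN] PC=2: DEC 4 -> ACC=14
Event 19 (EXEC): [MAIN] PC=3: INC 1 -> ACC=15
Event 20 (EXEC): [MAIN] PC=4: HALT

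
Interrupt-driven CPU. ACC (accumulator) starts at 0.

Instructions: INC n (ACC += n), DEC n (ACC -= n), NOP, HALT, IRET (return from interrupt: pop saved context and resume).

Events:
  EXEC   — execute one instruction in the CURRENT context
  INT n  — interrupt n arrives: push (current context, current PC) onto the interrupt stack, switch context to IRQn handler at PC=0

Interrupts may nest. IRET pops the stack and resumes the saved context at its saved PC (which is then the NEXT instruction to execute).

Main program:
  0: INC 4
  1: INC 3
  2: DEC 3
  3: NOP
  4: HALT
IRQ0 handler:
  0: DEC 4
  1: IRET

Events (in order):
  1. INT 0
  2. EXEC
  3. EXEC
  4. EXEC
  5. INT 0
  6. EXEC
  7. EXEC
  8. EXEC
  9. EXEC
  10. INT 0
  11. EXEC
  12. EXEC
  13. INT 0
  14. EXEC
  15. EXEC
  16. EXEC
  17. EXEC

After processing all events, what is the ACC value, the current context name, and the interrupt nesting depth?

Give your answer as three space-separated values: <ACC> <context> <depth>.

Event 1 (INT 0): INT 0 arrives: push (MAIN, PC=0), enter IRQ0 at PC=0 (depth now 1)
Event 2 (EXEC): [IRQ0] PC=0: DEC 4 -> ACC=-4
Event 3 (EXEC): [IRQ0] PC=1: IRET -> resume MAIN at PC=0 (depth now 0)
Event 4 (EXEC): [MAIN] PC=0: INC 4 -> ACC=0
Event 5 (INT 0): INT 0 arrives: push (MAIN, PC=1), enter IRQ0 at PC=0 (depth now 1)
Event 6 (EXEC): [IRQ0] PC=0: DEC 4 -> ACC=-4
Event 7 (EXEC): [IRQ0] PC=1: IRET -> resume MAIN at PC=1 (depth now 0)
Event 8 (EXEC): [MAIN] PC=1: INC 3 -> ACC=-1
Event 9 (EXEC): [MAIN] PC=2: DEC 3 -> ACC=-4
Event 10 (INT 0): INT 0 arrives: push (MAIN, PC=3), enter IRQ0 at PC=0 (depth now 1)
Event 11 (EXEC): [IRQ0] PC=0: DEC 4 -> ACC=-8
Event 12 (EXEC): [IRQ0] PC=1: IRET -> resume MAIN at PC=3 (depth now 0)
Event 13 (INT 0): INT 0 arrives: push (MAIN, PC=3), enter IRQ0 at PC=0 (depth now 1)
Event 14 (EXEC): [IRQ0] PC=0: DEC 4 -> ACC=-12
Event 15 (EXEC): [IRQ0] PC=1: IRET -> resume MAIN at PC=3 (depth now 0)
Event 16 (EXEC): [MAIN] PC=3: NOP
Event 17 (EXEC): [MAIN] PC=4: HALT

Answer: -12 MAIN 0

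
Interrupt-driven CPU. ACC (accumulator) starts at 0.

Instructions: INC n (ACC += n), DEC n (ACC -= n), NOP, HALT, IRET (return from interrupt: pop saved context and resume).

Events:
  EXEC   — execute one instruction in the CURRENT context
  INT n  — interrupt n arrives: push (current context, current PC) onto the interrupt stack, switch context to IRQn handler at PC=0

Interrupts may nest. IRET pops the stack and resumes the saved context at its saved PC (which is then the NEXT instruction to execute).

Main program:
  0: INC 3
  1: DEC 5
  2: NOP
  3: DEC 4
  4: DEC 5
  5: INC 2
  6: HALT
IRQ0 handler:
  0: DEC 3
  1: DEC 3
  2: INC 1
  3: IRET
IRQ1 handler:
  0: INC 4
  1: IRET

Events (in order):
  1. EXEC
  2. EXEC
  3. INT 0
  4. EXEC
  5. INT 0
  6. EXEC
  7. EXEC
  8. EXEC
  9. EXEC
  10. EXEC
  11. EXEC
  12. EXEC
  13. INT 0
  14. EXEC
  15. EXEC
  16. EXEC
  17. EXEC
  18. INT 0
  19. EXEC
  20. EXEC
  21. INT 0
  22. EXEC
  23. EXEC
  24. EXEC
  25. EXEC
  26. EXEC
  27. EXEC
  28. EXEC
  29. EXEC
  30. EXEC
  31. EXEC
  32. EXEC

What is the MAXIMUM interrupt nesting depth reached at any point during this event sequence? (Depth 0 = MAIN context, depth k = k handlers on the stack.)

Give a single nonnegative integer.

Answer: 2

Derivation:
Event 1 (EXEC): [MAIN] PC=0: INC 3 -> ACC=3 [depth=0]
Event 2 (EXEC): [MAIN] PC=1: DEC 5 -> ACC=-2 [depth=0]
Event 3 (INT 0): INT 0 arrives: push (MAIN, PC=2), enter IRQ0 at PC=0 (depth now 1) [depth=1]
Event 4 (EXEC): [IRQ0] PC=0: DEC 3 -> ACC=-5 [depth=1]
Event 5 (INT 0): INT 0 arrives: push (IRQ0, PC=1), enter IRQ0 at PC=0 (depth now 2) [depth=2]
Event 6 (EXEC): [IRQ0] PC=0: DEC 3 -> ACC=-8 [depth=2]
Event 7 (EXEC): [IRQ0] PC=1: DEC 3 -> ACC=-11 [depth=2]
Event 8 (EXEC): [IRQ0] PC=2: INC 1 -> ACC=-10 [depth=2]
Event 9 (EXEC): [IRQ0] PC=3: IRET -> resume IRQ0 at PC=1 (depth now 1) [depth=1]
Event 10 (EXEC): [IRQ0] PC=1: DEC 3 -> ACC=-13 [depth=1]
Event 11 (EXEC): [IRQ0] PC=2: INC 1 -> ACC=-12 [depth=1]
Event 12 (EXEC): [IRQ0] PC=3: IRET -> resume MAIN at PC=2 (depth now 0) [depth=0]
Event 13 (INT 0): INT 0 arrives: push (MAIN, PC=2), enter IRQ0 at PC=0 (depth now 1) [depth=1]
Event 14 (EXEC): [IRQ0] PC=0: DEC 3 -> ACC=-15 [depth=1]
Event 15 (EXEC): [IRQ0] PC=1: DEC 3 -> ACC=-18 [depth=1]
Event 16 (EXEC): [IRQ0] PC=2: INC 1 -> ACC=-17 [depth=1]
Event 17 (EXEC): [IRQ0] PC=3: IRET -> resume MAIN at PC=2 (depth now 0) [depth=0]
Event 18 (INT 0): INT 0 arrives: push (MAIN, PC=2), enter IRQ0 at PC=0 (depth now 1) [depth=1]
Event 19 (EXEC): [IRQ0] PC=0: DEC 3 -> ACC=-20 [depth=1]
Event 20 (EXEC): [IRQ0] PC=1: DEC 3 -> ACC=-23 [depth=1]
Event 21 (INT 0): INT 0 arrives: push (IRQ0, PC=2), enter IRQ0 at PC=0 (depth now 2) [depth=2]
Event 22 (EXEC): [IRQ0] PC=0: DEC 3 -> ACC=-26 [depth=2]
Event 23 (EXEC): [IRQ0] PC=1: DEC 3 -> ACC=-29 [depth=2]
Event 24 (EXEC): [IRQ0] PC=2: INC 1 -> ACC=-28 [depth=2]
Event 25 (EXEC): [IRQ0] PC=3: IRET -> resume IRQ0 at PC=2 (depth now 1) [depth=1]
Event 26 (EXEC): [IRQ0] PC=2: INC 1 -> ACC=-27 [depth=1]
Event 27 (EXEC): [IRQ0] PC=3: IRET -> resume MAIN at PC=2 (depth now 0) [depth=0]
Event 28 (EXEC): [MAIN] PC=2: NOP [depth=0]
Event 29 (EXEC): [MAIN] PC=3: DEC 4 -> ACC=-31 [depth=0]
Event 30 (EXEC): [MAIN] PC=4: DEC 5 -> ACC=-36 [depth=0]
Event 31 (EXEC): [MAIN] PC=5: INC 2 -> ACC=-34 [depth=0]
Event 32 (EXEC): [MAIN] PC=6: HALT [depth=0]
Max depth observed: 2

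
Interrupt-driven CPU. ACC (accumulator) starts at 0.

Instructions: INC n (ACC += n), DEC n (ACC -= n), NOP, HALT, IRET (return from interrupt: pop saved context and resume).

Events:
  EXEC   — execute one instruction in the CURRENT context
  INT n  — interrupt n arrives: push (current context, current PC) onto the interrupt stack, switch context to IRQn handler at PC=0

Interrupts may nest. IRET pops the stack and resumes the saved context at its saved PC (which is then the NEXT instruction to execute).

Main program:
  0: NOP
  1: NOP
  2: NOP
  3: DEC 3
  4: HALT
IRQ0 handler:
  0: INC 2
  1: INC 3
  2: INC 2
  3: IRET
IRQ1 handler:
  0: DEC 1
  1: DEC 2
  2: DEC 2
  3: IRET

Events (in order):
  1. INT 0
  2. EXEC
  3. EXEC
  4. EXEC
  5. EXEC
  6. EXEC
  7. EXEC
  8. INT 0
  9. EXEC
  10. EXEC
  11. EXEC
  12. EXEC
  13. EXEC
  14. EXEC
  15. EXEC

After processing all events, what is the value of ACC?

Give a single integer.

Event 1 (INT 0): INT 0 arrives: push (MAIN, PC=0), enter IRQ0 at PC=0 (depth now 1)
Event 2 (EXEC): [IRQ0] PC=0: INC 2 -> ACC=2
Event 3 (EXEC): [IRQ0] PC=1: INC 3 -> ACC=5
Event 4 (EXEC): [IRQ0] PC=2: INC 2 -> ACC=7
Event 5 (EXEC): [IRQ0] PC=3: IRET -> resume MAIN at PC=0 (depth now 0)
Event 6 (EXEC): [MAIN] PC=0: NOP
Event 7 (EXEC): [MAIN] PC=1: NOP
Event 8 (INT 0): INT 0 arrives: push (MAIN, PC=2), enter IRQ0 at PC=0 (depth now 1)
Event 9 (EXEC): [IRQ0] PC=0: INC 2 -> ACC=9
Event 10 (EXEC): [IRQ0] PC=1: INC 3 -> ACC=12
Event 11 (EXEC): [IRQ0] PC=2: INC 2 -> ACC=14
Event 12 (EXEC): [IRQ0] PC=3: IRET -> resume MAIN at PC=2 (depth now 0)
Event 13 (EXEC): [MAIN] PC=2: NOP
Event 14 (EXEC): [MAIN] PC=3: DEC 3 -> ACC=11
Event 15 (EXEC): [MAIN] PC=4: HALT

Answer: 11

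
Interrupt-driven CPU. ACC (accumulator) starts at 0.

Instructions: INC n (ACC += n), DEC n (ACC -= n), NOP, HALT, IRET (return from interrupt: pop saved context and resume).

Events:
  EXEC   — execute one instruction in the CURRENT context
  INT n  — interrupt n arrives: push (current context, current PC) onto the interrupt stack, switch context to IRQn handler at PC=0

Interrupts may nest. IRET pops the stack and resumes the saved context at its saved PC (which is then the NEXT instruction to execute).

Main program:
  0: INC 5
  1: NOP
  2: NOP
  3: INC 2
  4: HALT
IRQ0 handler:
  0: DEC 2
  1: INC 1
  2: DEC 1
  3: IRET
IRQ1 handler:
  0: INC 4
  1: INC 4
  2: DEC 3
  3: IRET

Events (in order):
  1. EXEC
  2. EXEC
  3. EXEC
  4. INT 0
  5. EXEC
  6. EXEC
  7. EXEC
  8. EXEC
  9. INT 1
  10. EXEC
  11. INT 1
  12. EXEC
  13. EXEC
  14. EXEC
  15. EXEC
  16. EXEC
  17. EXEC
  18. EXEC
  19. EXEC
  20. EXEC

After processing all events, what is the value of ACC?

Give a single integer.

Answer: 15

Derivation:
Event 1 (EXEC): [MAIN] PC=0: INC 5 -> ACC=5
Event 2 (EXEC): [MAIN] PC=1: NOP
Event 3 (EXEC): [MAIN] PC=2: NOP
Event 4 (INT 0): INT 0 arrives: push (MAIN, PC=3), enter IRQ0 at PC=0 (depth now 1)
Event 5 (EXEC): [IRQ0] PC=0: DEC 2 -> ACC=3
Event 6 (EXEC): [IRQ0] PC=1: INC 1 -> ACC=4
Event 7 (EXEC): [IRQ0] PC=2: DEC 1 -> ACC=3
Event 8 (EXEC): [IRQ0] PC=3: IRET -> resume MAIN at PC=3 (depth now 0)
Event 9 (INT 1): INT 1 arrives: push (MAIN, PC=3), enter IRQ1 at PC=0 (depth now 1)
Event 10 (EXEC): [IRQ1] PC=0: INC 4 -> ACC=7
Event 11 (INT 1): INT 1 arrives: push (IRQ1, PC=1), enter IRQ1 at PC=0 (depth now 2)
Event 12 (EXEC): [IRQ1] PC=0: INC 4 -> ACC=11
Event 13 (EXEC): [IRQ1] PC=1: INC 4 -> ACC=15
Event 14 (EXEC): [IRQ1] PC=2: DEC 3 -> ACC=12
Event 15 (EXEC): [IRQ1] PC=3: IRET -> resume IRQ1 at PC=1 (depth now 1)
Event 16 (EXEC): [IRQ1] PC=1: INC 4 -> ACC=16
Event 17 (EXEC): [IRQ1] PC=2: DEC 3 -> ACC=13
Event 18 (EXEC): [IRQ1] PC=3: IRET -> resume MAIN at PC=3 (depth now 0)
Event 19 (EXEC): [MAIN] PC=3: INC 2 -> ACC=15
Event 20 (EXEC): [MAIN] PC=4: HALT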